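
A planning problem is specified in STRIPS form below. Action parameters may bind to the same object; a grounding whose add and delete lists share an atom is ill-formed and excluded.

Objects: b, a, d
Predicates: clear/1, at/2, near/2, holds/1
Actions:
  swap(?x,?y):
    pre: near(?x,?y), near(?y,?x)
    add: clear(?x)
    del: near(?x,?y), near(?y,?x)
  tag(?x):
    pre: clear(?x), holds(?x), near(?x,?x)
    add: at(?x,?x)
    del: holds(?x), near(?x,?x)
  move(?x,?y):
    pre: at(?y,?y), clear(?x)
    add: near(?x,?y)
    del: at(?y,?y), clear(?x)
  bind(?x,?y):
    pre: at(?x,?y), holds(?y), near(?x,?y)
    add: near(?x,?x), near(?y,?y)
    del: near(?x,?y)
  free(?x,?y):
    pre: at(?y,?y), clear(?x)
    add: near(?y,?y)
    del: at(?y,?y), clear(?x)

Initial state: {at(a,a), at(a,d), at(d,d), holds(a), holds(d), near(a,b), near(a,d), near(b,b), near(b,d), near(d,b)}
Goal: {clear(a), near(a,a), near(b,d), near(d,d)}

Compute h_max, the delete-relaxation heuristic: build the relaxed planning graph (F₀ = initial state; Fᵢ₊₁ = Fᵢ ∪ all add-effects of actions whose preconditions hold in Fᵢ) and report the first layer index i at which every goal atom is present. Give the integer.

F0 = init (10 atoms)
F1 = F0 ∪ {clear(b), clear(d), near(a,a), near(d,d)}  (14 atoms)
F2 = F1 ∪ {clear(a), near(b,a), near(d,a)}  (17 atoms)
goal ⊆ F2  ⇒  h_max = 2

2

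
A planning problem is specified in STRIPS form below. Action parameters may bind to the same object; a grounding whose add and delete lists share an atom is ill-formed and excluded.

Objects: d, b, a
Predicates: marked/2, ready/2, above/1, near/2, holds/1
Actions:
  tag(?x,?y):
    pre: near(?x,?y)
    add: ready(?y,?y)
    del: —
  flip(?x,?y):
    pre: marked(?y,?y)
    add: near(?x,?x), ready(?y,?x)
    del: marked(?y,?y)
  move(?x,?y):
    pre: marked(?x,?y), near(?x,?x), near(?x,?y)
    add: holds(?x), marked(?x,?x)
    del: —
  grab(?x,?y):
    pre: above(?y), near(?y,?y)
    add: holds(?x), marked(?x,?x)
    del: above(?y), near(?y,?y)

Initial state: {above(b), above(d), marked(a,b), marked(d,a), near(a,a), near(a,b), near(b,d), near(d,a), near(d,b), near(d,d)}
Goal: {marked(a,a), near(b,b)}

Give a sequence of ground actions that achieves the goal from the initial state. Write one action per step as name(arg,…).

move(d,a); flip(b,d); move(a,b)

1. move(d,a)  →  {above(b), above(d), holds(d), marked(a,b), marked(d,a), marked(d,d), near(a,a), near(a,b), near(b,d), near(d,a), near(d,b), near(d,d)}
2. flip(b,d)  →  {above(b), above(d), holds(d), marked(a,b), marked(d,a), near(a,a), near(a,b), near(b,b), near(b,d), near(d,a), near(d,b), near(d,d), ready(d,b)}
3. move(a,b)  →  {above(b), above(d), holds(a), holds(d), marked(a,a), marked(a,b), marked(d,a), near(a,a), near(a,b), near(b,b), near(b,d), near(d,a), near(d,b), near(d,d), ready(d,b)}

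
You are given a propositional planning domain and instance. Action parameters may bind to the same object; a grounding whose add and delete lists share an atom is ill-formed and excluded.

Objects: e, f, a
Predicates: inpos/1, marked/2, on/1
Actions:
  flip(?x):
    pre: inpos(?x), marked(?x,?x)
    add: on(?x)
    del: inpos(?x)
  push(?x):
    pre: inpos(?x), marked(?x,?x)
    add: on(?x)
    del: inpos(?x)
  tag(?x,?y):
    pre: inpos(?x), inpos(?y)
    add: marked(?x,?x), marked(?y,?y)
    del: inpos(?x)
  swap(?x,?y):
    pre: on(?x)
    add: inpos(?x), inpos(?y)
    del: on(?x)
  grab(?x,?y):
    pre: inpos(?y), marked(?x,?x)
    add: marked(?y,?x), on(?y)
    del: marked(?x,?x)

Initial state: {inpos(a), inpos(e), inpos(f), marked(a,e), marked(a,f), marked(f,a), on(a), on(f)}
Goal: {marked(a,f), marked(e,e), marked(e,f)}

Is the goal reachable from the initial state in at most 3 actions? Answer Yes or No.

Yes

1. tag(f,e)  →  {inpos(a), inpos(e), marked(a,e), marked(a,f), marked(e,e), marked(f,a), marked(f,f), on(a), on(f)}
2. grab(f,e)  →  {inpos(a), inpos(e), marked(a,e), marked(a,f), marked(e,e), marked(e,f), marked(f,a), on(a), on(e), on(f)}
optimal plan length = 2; 2 ≤ 3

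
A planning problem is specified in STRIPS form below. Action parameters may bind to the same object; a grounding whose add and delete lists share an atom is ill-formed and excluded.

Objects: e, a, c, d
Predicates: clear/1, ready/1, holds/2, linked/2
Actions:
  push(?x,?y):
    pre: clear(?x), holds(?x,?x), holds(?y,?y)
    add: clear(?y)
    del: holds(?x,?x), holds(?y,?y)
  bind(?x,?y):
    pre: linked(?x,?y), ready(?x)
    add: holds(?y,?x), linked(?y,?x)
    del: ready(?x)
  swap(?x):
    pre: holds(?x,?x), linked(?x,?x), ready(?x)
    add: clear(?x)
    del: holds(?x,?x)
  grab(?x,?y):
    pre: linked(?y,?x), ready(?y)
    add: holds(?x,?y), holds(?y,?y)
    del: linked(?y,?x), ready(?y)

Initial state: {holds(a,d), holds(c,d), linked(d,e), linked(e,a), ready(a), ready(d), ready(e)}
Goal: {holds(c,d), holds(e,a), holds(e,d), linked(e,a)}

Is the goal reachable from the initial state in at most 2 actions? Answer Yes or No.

No

1. bind(e,a)  →  {holds(a,d), holds(a,e), holds(c,d), linked(a,e), linked(d,e), linked(e,a), ready(a), ready(d)}
2. bind(a,e)  →  {holds(a,d), holds(a,e), holds(c,d), holds(e,a), linked(a,e), linked(d,e), linked(e,a), ready(d)}
3. bind(d,e)  →  {holds(a,d), holds(a,e), holds(c,d), holds(e,a), holds(e,d), linked(a,e), linked(d,e), linked(e,a), linked(e,d)}
optimal plan length = 3; 3 > 2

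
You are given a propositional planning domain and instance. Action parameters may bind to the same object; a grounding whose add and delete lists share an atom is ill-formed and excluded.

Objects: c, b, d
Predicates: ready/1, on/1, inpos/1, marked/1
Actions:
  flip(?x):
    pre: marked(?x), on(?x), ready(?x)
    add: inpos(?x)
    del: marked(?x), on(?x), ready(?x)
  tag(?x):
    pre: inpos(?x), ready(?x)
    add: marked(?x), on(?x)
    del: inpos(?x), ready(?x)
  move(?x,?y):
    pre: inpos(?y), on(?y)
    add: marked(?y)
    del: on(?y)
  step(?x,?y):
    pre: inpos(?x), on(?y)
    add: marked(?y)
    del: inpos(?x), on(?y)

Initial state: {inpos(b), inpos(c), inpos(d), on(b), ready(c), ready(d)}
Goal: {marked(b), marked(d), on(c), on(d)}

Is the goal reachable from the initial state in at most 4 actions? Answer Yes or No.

1. tag(c)  →  {inpos(b), inpos(d), marked(c), on(b), on(c), ready(d)}
2. tag(d)  →  {inpos(b), marked(c), marked(d), on(b), on(c), on(d)}
3. move(c,b)  →  {inpos(b), marked(b), marked(c), marked(d), on(c), on(d)}
optimal plan length = 3; 3 ≤ 4

Yes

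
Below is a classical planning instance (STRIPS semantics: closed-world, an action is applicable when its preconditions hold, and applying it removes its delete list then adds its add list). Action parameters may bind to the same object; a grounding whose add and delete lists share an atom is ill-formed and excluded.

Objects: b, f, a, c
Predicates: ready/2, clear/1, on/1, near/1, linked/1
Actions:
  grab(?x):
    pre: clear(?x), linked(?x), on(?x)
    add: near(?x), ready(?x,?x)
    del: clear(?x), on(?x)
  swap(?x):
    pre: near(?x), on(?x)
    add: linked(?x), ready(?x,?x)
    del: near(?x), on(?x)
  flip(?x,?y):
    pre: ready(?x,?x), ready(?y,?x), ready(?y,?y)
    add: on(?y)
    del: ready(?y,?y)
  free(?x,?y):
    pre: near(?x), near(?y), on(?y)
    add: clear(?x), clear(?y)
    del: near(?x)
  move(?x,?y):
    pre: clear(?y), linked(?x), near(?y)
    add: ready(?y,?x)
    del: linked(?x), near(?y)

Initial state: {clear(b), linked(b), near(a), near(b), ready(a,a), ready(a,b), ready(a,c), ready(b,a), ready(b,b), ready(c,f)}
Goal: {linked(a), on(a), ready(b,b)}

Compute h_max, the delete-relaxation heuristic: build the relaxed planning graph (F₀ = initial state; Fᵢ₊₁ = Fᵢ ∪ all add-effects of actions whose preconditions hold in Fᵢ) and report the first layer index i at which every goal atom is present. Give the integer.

2

F0 = init (10 atoms)
F1 = F0 ∪ {on(a), on(b)}  (12 atoms)
F2 = F1 ∪ {clear(a), linked(a)}  (14 atoms)
goal ⊆ F2  ⇒  h_max = 2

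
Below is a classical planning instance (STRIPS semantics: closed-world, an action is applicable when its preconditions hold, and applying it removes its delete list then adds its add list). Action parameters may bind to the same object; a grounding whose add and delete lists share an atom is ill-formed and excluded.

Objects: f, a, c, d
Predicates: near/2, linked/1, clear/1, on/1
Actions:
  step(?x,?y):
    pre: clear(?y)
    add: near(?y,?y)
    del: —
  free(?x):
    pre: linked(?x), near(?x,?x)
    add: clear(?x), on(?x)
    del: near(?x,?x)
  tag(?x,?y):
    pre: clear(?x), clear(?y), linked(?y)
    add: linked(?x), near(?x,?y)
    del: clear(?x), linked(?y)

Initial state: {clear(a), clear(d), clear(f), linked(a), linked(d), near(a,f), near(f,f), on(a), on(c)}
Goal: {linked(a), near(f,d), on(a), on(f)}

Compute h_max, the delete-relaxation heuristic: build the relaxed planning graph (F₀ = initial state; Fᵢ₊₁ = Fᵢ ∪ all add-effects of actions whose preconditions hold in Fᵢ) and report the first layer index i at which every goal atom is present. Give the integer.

F0 = init (9 atoms)
F1 = F0 ∪ {linked(f), near(a,a), near(a,d), near(d,a), near(d,d), near(f,a), near(f,d)}  (16 atoms)
F2 = F1 ∪ {near(d,f), on(d), on(f)}  (19 atoms)
goal ⊆ F2  ⇒  h_max = 2

2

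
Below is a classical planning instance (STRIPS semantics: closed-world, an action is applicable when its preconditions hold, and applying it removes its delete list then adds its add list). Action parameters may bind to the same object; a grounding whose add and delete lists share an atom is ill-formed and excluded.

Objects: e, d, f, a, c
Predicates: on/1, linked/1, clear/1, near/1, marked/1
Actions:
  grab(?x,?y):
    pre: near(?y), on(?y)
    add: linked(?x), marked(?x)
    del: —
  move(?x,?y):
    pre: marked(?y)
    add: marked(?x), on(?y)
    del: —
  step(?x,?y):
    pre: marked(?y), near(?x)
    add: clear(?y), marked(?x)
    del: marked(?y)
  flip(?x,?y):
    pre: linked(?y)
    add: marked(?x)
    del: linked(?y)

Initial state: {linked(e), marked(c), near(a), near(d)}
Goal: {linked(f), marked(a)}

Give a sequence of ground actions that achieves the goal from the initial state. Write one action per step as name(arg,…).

move(d,c); move(a,d); grab(f,d)

1. move(d,c)  →  {linked(e), marked(c), marked(d), near(a), near(d), on(c)}
2. move(a,d)  →  {linked(e), marked(a), marked(c), marked(d), near(a), near(d), on(c), on(d)}
3. grab(f,d)  →  {linked(e), linked(f), marked(a), marked(c), marked(d), marked(f), near(a), near(d), on(c), on(d)}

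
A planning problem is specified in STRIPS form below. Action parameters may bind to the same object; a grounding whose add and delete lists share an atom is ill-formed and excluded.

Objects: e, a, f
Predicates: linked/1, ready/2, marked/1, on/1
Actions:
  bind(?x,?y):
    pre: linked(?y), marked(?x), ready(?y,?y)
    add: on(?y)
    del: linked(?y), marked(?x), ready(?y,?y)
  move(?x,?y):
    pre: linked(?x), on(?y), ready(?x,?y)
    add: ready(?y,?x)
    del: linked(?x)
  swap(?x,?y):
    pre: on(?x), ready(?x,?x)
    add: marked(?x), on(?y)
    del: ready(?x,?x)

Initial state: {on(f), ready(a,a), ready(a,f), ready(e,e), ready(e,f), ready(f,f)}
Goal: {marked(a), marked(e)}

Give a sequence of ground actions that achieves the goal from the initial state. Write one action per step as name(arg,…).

1. swap(f,e)  →  {marked(f), on(e), on(f), ready(a,a), ready(a,f), ready(e,e), ready(e,f)}
2. swap(e,a)  →  {marked(e), marked(f), on(a), on(e), on(f), ready(a,a), ready(a,f), ready(e,f)}
3. swap(a,e)  →  {marked(a), marked(e), marked(f), on(a), on(e), on(f), ready(a,f), ready(e,f)}

swap(f,e); swap(e,a); swap(a,e)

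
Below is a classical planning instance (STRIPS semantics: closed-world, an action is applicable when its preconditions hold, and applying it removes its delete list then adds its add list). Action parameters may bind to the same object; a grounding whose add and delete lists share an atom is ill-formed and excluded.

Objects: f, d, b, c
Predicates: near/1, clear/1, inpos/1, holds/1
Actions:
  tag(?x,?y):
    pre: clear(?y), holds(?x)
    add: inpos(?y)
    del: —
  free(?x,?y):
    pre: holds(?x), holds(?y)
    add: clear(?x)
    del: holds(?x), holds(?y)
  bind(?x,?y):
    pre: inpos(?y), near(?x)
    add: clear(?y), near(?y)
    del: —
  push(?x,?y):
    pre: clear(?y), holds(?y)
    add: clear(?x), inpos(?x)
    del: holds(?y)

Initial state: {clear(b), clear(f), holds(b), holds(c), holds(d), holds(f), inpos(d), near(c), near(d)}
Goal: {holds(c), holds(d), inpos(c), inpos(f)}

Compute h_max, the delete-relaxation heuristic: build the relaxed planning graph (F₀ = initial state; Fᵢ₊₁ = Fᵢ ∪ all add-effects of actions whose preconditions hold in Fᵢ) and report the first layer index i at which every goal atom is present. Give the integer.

1

F0 = init (9 atoms)
F1 = F0 ∪ {clear(c), clear(d), inpos(b), inpos(c), inpos(f)}  (14 atoms)
goal ⊆ F1  ⇒  h_max = 1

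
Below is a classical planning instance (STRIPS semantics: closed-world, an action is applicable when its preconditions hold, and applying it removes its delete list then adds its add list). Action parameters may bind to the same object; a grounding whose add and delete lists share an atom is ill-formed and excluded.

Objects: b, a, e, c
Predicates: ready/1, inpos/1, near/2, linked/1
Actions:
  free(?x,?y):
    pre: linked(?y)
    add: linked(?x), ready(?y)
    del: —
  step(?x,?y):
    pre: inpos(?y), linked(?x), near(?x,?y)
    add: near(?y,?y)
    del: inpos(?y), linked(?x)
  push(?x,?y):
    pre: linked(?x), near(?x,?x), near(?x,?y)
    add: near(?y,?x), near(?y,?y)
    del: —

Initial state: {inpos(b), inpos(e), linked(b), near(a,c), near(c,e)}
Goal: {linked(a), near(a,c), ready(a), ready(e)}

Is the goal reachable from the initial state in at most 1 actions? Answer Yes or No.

1. free(a,b)  →  {inpos(b), inpos(e), linked(a), linked(b), near(a,c), near(c,e), ready(b)}
2. free(e,a)  →  {inpos(b), inpos(e), linked(a), linked(b), linked(e), near(a,c), near(c,e), ready(a), ready(b)}
3. free(b,e)  →  {inpos(b), inpos(e), linked(a), linked(b), linked(e), near(a,c), near(c,e), ready(a), ready(b), ready(e)}
optimal plan length = 3; 3 > 1

No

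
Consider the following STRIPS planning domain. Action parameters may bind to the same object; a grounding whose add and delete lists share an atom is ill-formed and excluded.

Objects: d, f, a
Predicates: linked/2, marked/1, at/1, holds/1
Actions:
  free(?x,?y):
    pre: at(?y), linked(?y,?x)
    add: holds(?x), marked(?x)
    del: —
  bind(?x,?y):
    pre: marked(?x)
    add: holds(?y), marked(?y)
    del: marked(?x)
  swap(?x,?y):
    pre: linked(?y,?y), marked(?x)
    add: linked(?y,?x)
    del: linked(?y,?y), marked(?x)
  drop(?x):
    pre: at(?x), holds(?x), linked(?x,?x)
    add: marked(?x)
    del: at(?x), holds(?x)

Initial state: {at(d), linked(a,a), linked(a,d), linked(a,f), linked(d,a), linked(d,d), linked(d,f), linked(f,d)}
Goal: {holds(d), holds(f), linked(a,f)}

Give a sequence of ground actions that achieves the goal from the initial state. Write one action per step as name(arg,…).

free(d,d); free(f,d)

1. free(d,d)  →  {at(d), holds(d), linked(a,a), linked(a,d), linked(a,f), linked(d,a), linked(d,d), linked(d,f), linked(f,d), marked(d)}
2. free(f,d)  →  {at(d), holds(d), holds(f), linked(a,a), linked(a,d), linked(a,f), linked(d,a), linked(d,d), linked(d,f), linked(f,d), marked(d), marked(f)}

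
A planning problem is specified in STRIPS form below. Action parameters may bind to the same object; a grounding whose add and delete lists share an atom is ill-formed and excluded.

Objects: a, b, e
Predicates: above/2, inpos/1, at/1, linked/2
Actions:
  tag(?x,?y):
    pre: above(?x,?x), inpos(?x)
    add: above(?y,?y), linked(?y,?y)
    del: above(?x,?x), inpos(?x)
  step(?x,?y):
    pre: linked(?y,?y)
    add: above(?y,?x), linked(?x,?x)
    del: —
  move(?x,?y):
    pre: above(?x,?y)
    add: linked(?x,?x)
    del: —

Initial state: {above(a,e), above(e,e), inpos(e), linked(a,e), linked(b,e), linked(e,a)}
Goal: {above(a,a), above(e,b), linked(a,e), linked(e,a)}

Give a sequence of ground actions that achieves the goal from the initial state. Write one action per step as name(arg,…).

tag(e,a); step(e,a); step(b,e)

1. tag(e,a)  →  {above(a,a), above(a,e), linked(a,a), linked(a,e), linked(b,e), linked(e,a)}
2. step(e,a)  →  {above(a,a), above(a,e), linked(a,a), linked(a,e), linked(b,e), linked(e,a), linked(e,e)}
3. step(b,e)  →  {above(a,a), above(a,e), above(e,b), linked(a,a), linked(a,e), linked(b,b), linked(b,e), linked(e,a), linked(e,e)}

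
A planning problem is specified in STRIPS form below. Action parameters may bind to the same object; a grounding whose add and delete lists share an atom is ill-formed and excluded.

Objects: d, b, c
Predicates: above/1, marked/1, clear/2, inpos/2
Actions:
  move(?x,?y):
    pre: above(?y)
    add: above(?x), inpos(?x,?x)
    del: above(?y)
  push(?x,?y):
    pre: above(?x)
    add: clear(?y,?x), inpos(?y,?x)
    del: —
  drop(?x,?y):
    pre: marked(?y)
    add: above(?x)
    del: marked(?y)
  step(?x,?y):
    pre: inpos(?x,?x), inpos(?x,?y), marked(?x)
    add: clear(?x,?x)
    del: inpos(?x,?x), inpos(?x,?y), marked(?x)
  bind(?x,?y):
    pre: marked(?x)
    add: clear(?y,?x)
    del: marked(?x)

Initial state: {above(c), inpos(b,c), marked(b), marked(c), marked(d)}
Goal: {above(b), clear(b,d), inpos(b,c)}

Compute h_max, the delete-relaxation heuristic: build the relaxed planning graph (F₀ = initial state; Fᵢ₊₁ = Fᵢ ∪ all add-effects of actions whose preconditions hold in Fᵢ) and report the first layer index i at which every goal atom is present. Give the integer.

F0 = init (5 atoms)
F1 = F0 ∪ {above(b), above(d), clear(b,b), clear(b,c), clear(b,d), clear(c,b), clear(c,c), clear(c,d), clear(d,b), clear(d,c), clear(d,d), inpos(b,b), inpos(c,c), inpos(d,c), inpos(d,d)}  (20 atoms)
goal ⊆ F1  ⇒  h_max = 1

1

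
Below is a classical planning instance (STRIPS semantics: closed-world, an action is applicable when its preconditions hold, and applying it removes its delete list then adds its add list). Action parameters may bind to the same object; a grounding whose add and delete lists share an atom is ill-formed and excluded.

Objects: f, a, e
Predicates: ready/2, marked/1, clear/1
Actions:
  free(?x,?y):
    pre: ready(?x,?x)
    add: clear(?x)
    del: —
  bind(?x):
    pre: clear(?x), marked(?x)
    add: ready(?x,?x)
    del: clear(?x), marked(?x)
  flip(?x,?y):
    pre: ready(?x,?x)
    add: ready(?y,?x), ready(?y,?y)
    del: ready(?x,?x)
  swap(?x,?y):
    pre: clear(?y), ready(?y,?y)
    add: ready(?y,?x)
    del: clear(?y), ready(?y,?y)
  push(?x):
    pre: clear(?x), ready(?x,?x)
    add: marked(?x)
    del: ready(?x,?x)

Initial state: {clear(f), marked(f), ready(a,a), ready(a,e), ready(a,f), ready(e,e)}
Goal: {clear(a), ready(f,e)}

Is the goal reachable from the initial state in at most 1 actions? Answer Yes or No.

No

1. free(a,f)  →  {clear(a), clear(f), marked(f), ready(a,a), ready(a,e), ready(a,f), ready(e,e)}
2. flip(e,f)  →  {clear(a), clear(f), marked(f), ready(a,a), ready(a,e), ready(a,f), ready(f,e), ready(f,f)}
optimal plan length = 2; 2 > 1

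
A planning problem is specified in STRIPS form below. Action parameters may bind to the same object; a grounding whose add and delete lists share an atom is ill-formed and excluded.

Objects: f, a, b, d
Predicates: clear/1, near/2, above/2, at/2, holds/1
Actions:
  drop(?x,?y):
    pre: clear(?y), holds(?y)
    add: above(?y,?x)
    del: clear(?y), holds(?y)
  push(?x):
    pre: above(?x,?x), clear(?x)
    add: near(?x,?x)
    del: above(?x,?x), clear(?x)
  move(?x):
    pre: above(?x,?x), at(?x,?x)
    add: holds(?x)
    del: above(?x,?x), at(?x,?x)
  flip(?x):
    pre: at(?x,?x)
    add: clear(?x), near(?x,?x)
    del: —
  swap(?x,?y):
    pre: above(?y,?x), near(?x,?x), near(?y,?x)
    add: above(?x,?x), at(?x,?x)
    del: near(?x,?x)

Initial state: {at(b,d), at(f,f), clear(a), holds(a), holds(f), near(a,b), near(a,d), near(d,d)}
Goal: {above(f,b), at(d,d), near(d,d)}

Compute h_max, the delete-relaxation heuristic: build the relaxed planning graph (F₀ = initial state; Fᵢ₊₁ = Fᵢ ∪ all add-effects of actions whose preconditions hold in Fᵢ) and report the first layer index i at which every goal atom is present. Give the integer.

2

F0 = init (8 atoms)
F1 = F0 ∪ {above(a,a), above(a,b), above(a,d), above(a,f), clear(f), near(f,f)}  (14 atoms)
F2 = F1 ∪ {above(d,d), above(f,a), above(f,b), above(f,d), above(f,f), at(d,d), near(a,a)}  (21 atoms)
goal ⊆ F2  ⇒  h_max = 2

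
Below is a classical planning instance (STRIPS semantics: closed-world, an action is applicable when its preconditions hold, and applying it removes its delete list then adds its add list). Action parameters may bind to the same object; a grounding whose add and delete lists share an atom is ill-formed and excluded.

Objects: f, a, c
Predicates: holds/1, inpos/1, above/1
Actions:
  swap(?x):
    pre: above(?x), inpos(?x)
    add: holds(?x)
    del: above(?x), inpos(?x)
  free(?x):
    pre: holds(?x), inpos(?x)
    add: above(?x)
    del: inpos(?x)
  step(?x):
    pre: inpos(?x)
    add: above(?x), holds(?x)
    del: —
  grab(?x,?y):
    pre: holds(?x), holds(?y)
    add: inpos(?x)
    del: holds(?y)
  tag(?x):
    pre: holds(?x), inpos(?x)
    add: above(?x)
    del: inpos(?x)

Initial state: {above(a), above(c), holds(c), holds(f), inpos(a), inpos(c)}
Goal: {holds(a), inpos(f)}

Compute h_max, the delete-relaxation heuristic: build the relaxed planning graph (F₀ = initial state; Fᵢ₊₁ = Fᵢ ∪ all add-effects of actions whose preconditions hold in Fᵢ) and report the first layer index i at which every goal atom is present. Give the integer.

1

F0 = init (6 atoms)
F1 = F0 ∪ {holds(a), inpos(f)}  (8 atoms)
goal ⊆ F1  ⇒  h_max = 1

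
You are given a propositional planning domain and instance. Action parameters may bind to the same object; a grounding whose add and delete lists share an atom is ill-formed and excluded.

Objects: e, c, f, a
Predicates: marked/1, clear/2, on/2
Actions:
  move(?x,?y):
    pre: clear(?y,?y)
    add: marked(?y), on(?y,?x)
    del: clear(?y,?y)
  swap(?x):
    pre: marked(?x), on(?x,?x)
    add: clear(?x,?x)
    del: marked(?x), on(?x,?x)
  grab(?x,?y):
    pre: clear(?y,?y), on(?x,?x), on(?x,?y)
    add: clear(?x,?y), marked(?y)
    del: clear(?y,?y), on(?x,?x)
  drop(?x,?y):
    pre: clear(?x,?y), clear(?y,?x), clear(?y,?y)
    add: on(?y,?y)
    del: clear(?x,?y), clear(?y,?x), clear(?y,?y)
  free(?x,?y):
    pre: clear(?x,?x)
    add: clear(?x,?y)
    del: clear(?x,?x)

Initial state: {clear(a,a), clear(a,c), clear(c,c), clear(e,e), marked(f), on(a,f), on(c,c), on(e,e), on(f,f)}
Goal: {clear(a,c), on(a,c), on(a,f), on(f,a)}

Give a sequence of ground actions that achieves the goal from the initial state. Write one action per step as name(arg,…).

move(c,a); swap(f); move(a,f)

1. move(c,a)  →  {clear(a,c), clear(c,c), clear(e,e), marked(a), marked(f), on(a,c), on(a,f), on(c,c), on(e,e), on(f,f)}
2. swap(f)  →  {clear(a,c), clear(c,c), clear(e,e), clear(f,f), marked(a), on(a,c), on(a,f), on(c,c), on(e,e)}
3. move(a,f)  →  {clear(a,c), clear(c,c), clear(e,e), marked(a), marked(f), on(a,c), on(a,f), on(c,c), on(e,e), on(f,a)}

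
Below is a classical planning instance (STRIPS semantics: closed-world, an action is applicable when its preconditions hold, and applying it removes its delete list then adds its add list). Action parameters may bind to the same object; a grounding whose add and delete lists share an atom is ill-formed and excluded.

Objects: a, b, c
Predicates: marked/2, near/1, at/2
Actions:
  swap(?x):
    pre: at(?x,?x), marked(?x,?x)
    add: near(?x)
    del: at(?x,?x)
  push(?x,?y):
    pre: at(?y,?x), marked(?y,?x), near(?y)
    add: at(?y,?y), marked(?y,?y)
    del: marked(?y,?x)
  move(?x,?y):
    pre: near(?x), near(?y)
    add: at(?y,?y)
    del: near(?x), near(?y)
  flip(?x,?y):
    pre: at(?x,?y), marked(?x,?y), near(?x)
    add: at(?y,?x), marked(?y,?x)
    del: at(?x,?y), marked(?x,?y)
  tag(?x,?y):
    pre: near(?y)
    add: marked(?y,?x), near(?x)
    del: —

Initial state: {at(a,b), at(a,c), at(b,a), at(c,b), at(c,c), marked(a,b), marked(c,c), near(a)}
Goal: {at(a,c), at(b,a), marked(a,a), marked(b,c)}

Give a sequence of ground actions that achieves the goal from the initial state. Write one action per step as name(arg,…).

1. push(b,a)  →  {at(a,a), at(a,b), at(a,c), at(b,a), at(c,b), at(c,c), marked(a,a), marked(c,c), near(a)}
2. tag(b,a)  →  {at(a,a), at(a,b), at(a,c), at(b,a), at(c,b), at(c,c), marked(a,a), marked(a,b), marked(c,c), near(a), near(b)}
3. tag(c,b)  →  {at(a,a), at(a,b), at(a,c), at(b,a), at(c,b), at(c,c), marked(a,a), marked(a,b), marked(b,c), marked(c,c), near(a), near(b), near(c)}

push(b,a); tag(b,a); tag(c,b)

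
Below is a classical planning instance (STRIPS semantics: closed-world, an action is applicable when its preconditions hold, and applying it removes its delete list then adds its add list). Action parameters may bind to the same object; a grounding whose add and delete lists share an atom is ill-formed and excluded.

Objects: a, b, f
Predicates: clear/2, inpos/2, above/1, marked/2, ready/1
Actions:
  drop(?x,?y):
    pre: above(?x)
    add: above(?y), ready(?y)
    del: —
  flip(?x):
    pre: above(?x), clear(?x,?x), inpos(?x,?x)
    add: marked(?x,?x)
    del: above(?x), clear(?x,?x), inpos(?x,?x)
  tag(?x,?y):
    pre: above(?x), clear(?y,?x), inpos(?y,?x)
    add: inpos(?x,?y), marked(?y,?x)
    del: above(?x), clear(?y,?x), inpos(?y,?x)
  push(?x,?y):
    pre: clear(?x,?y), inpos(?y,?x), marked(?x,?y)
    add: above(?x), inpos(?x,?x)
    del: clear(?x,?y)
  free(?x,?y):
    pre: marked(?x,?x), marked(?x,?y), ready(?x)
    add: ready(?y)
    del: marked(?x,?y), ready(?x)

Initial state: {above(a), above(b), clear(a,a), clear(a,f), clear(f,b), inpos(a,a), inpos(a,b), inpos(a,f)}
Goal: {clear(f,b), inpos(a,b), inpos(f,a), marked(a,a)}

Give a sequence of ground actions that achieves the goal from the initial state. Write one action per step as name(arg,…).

drop(a,f); flip(a); tag(f,a)

1. drop(a,f)  →  {above(a), above(b), above(f), clear(a,a), clear(a,f), clear(f,b), inpos(a,a), inpos(a,b), inpos(a,f), ready(f)}
2. flip(a)  →  {above(b), above(f), clear(a,f), clear(f,b), inpos(a,b), inpos(a,f), marked(a,a), ready(f)}
3. tag(f,a)  →  {above(b), clear(f,b), inpos(a,b), inpos(f,a), marked(a,a), marked(a,f), ready(f)}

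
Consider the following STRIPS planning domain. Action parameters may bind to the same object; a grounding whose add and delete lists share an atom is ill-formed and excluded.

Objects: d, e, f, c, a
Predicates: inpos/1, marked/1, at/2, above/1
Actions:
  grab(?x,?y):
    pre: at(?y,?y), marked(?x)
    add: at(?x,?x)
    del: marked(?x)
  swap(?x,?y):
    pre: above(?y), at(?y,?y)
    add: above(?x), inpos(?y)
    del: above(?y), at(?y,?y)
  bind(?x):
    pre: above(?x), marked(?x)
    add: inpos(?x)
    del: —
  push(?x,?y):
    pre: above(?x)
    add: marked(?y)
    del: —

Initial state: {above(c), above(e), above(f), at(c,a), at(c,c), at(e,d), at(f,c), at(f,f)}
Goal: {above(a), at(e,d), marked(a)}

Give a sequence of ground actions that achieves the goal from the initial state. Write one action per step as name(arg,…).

swap(a,f); push(e,a)

1. swap(a,f)  →  {above(a), above(c), above(e), at(c,a), at(c,c), at(e,d), at(f,c), inpos(f)}
2. push(e,a)  →  {above(a), above(c), above(e), at(c,a), at(c,c), at(e,d), at(f,c), inpos(f), marked(a)}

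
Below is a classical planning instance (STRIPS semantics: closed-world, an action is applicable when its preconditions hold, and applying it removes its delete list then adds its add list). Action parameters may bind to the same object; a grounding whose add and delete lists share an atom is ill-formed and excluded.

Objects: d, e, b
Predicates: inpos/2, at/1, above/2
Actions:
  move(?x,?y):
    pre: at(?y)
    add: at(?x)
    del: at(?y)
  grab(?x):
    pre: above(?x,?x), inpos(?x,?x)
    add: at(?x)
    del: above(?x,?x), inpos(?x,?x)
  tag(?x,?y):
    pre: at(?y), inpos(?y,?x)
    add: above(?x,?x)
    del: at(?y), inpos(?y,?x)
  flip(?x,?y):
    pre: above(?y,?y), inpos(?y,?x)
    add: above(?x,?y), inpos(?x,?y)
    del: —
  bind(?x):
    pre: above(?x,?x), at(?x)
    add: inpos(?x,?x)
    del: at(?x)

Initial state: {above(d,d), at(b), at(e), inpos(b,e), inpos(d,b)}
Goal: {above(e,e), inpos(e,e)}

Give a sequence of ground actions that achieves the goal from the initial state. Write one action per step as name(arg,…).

tag(e,b); bind(e)

1. tag(e,b)  →  {above(d,d), above(e,e), at(e), inpos(d,b)}
2. bind(e)  →  {above(d,d), above(e,e), inpos(d,b), inpos(e,e)}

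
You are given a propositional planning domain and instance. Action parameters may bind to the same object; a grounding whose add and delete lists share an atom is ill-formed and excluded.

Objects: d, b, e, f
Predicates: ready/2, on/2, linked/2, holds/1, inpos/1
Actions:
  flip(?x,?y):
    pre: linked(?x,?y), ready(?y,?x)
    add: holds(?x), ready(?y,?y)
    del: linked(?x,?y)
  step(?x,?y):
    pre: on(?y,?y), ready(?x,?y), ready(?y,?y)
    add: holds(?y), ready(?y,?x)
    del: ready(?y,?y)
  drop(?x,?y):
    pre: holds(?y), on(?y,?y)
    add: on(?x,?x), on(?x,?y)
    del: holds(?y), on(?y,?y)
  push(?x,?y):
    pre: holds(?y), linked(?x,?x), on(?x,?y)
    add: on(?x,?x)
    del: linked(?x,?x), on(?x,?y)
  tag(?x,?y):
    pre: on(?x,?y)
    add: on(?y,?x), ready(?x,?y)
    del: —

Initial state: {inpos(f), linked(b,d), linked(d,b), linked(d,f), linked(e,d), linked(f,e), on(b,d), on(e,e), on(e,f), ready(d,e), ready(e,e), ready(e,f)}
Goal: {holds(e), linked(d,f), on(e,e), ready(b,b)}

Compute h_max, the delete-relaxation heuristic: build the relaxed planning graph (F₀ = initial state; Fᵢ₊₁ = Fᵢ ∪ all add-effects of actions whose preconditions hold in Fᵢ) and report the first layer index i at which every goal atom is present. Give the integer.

F0 = init (12 atoms)
F1 = F0 ∪ {holds(e), holds(f), on(d,b), on(f,e), ready(b,d), ready(d,d), ready(e,d)}  (19 atoms)
F2 = F1 ∪ {holds(d), on(b,b), on(b,e), on(d,d), on(d,e), on(f,f), ready(b,b), ready(d,b), ready(f,e)}  (28 atoms)
goal ⊆ F2  ⇒  h_max = 2

2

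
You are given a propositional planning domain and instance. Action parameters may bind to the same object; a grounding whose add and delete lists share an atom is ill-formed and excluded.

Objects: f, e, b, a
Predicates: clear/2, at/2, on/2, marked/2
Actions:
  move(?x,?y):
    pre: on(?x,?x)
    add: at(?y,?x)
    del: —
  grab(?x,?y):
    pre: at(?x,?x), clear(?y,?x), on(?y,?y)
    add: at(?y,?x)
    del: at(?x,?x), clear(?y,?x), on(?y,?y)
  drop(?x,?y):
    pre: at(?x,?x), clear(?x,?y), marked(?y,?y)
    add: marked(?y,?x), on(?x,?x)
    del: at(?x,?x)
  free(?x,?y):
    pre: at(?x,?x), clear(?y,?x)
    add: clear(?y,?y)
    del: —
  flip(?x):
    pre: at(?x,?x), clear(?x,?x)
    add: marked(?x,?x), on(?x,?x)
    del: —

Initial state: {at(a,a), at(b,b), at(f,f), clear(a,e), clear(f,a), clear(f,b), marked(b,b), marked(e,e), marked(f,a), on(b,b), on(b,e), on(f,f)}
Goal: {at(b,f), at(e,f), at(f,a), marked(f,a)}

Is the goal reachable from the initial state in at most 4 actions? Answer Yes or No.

Yes

1. move(f,e)  →  {at(a,a), at(b,b), at(e,f), at(f,f), clear(a,e), clear(f,a), clear(f,b), marked(b,b), marked(e,e), marked(f,a), on(b,b), on(b,e), on(f,f)}
2. move(f,b)  →  {at(a,a), at(b,b), at(b,f), at(e,f), at(f,f), clear(a,e), clear(f,a), clear(f,b), marked(b,b), marked(e,e), marked(f,a), on(b,b), on(b,e), on(f,f)}
3. grab(a,f)  →  {at(b,b), at(b,f), at(e,f), at(f,a), at(f,f), clear(a,e), clear(f,b), marked(b,b), marked(e,e), marked(f,a), on(b,b), on(b,e)}
optimal plan length = 3; 3 ≤ 4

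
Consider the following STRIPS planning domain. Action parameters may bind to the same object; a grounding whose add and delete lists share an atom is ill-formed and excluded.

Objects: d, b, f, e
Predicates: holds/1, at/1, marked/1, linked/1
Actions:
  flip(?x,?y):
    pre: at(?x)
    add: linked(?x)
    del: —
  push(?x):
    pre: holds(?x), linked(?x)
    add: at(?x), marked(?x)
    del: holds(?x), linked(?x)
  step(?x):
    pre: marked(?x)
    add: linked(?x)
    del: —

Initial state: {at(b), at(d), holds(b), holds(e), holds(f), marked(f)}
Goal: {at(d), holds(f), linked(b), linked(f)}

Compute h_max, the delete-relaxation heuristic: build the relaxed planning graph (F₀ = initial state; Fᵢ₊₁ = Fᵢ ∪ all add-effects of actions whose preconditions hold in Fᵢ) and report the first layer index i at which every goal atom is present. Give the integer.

1

F0 = init (6 atoms)
F1 = F0 ∪ {linked(b), linked(d), linked(f)}  (9 atoms)
goal ⊆ F1  ⇒  h_max = 1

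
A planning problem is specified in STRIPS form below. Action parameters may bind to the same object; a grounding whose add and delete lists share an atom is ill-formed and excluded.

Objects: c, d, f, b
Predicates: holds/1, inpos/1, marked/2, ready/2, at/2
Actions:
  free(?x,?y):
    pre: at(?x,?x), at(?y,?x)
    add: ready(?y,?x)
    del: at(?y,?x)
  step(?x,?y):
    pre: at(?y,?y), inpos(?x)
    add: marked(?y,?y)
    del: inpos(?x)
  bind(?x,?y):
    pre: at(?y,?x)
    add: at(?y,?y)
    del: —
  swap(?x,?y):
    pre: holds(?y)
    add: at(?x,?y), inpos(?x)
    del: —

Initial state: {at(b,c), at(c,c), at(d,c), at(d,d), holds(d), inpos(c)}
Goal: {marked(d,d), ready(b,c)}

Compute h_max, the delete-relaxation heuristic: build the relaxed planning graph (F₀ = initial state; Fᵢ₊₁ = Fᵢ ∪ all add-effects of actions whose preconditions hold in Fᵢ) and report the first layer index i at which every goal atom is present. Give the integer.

1

F0 = init (6 atoms)
F1 = F0 ∪ {at(b,b), at(b,d), at(c,d), at(f,d), inpos(b), inpos(d), inpos(f), marked(c,c), marked(d,d), ready(b,c), ready(c,c), ready(d,c), ready(d,d)}  (19 atoms)
goal ⊆ F1  ⇒  h_max = 1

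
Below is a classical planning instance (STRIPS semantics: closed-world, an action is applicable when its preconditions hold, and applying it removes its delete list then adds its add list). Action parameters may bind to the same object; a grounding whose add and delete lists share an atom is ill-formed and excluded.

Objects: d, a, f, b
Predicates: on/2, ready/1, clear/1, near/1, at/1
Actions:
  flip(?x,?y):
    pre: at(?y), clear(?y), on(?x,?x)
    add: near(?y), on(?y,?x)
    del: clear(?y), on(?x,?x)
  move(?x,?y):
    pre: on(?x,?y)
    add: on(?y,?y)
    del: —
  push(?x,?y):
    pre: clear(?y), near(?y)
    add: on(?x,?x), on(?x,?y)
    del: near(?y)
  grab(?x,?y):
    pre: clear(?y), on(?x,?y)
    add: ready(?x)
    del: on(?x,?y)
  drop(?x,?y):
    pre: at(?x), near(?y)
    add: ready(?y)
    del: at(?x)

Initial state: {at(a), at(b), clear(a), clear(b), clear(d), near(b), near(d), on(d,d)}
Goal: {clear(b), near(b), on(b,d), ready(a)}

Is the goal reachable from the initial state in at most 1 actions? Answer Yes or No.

1. flip(d,a)  →  {at(a), at(b), clear(b), clear(d), near(a), near(b), near(d), on(a,d)}
2. push(b,d)  →  {at(a), at(b), clear(b), clear(d), near(a), near(b), on(a,d), on(b,b), on(b,d)}
3. grab(a,d)  →  {at(a), at(b), clear(b), clear(d), near(a), near(b), on(b,b), on(b,d), ready(a)}
optimal plan length = 3; 3 > 1

No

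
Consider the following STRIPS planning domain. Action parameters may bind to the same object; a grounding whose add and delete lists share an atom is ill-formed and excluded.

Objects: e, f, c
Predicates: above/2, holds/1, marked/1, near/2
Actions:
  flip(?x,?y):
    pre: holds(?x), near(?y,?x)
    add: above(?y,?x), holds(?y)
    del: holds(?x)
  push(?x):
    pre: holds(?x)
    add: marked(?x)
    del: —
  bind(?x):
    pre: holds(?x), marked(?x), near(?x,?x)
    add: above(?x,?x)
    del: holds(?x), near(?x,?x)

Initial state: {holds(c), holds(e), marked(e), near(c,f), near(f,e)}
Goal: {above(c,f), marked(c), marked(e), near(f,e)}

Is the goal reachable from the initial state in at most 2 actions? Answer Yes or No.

No

1. flip(e,f)  →  {above(f,e), holds(c), holds(f), marked(e), near(c,f), near(f,e)}
2. flip(f,c)  →  {above(c,f), above(f,e), holds(c), marked(e), near(c,f), near(f,e)}
3. push(c)  →  {above(c,f), above(f,e), holds(c), marked(c), marked(e), near(c,f), near(f,e)}
optimal plan length = 3; 3 > 2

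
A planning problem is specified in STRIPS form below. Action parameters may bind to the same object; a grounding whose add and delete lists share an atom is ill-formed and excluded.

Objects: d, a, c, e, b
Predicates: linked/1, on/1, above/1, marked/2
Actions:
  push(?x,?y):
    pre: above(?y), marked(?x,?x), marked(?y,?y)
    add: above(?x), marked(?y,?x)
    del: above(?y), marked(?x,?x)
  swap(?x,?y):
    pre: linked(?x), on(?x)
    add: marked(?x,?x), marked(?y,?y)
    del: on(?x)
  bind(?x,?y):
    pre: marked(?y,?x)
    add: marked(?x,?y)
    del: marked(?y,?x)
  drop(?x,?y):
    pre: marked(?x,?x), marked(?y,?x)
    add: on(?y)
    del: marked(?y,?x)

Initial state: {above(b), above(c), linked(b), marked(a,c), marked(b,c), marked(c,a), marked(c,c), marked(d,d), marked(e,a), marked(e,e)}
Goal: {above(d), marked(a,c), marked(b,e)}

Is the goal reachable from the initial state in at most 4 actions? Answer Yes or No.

1. push(d,c)  →  {above(b), above(d), linked(b), marked(a,c), marked(b,c), marked(c,a), marked(c,c), marked(c,d), marked(e,a), marked(e,e)}
2. drop(c,b)  →  {above(b), above(d), linked(b), marked(a,c), marked(c,a), marked(c,c), marked(c,d), marked(e,a), marked(e,e), on(b)}
3. swap(b,d)  →  {above(b), above(d), linked(b), marked(a,c), marked(b,b), marked(c,a), marked(c,c), marked(c,d), marked(d,d), marked(e,a), marked(e,e)}
4. push(e,b)  →  {above(d), above(e), linked(b), marked(a,c), marked(b,b), marked(b,e), marked(c,a), marked(c,c), marked(c,d), marked(d,d), marked(e,a)}
optimal plan length = 4; 4 ≤ 4

Yes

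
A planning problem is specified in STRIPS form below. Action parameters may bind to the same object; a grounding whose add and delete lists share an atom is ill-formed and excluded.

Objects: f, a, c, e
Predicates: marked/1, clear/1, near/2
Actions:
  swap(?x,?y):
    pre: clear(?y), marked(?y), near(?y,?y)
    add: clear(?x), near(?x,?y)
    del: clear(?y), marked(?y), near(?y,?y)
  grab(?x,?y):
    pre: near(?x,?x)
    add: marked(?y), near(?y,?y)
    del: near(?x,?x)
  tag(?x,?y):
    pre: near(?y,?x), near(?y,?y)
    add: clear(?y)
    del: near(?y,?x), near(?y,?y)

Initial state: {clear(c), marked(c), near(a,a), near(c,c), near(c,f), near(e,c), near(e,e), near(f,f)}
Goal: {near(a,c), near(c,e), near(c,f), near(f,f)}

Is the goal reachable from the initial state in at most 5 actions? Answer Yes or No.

Yes

1. swap(a,c)  →  {clear(a), near(a,a), near(a,c), near(c,f), near(e,c), near(e,e), near(f,f)}
2. tag(c,e)  →  {clear(a), clear(e), near(a,a), near(a,c), near(c,f), near(f,f)}
3. grab(a,e)  →  {clear(a), clear(e), marked(e), near(a,c), near(c,f), near(e,e), near(f,f)}
4. swap(c,e)  →  {clear(a), clear(c), near(a,c), near(c,e), near(c,f), near(f,f)}
optimal plan length = 4; 4 ≤ 5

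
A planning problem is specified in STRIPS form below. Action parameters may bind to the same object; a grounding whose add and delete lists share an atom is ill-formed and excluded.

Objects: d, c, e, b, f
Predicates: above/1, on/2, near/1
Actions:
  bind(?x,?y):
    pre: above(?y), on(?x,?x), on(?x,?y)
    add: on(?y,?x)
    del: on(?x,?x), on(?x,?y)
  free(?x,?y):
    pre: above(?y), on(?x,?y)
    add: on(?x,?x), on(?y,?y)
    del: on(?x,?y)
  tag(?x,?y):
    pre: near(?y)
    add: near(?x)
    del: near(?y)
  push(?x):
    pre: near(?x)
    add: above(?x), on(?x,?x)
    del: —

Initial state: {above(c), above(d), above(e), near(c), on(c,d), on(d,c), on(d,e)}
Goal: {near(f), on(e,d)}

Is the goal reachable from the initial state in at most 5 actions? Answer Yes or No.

Yes

1. free(d,c)  →  {above(c), above(d), above(e), near(c), on(c,c), on(c,d), on(d,d), on(d,e)}
2. bind(d,e)  →  {above(c), above(d), above(e), near(c), on(c,c), on(c,d), on(e,d)}
3. tag(f,c)  →  {above(c), above(d), above(e), near(f), on(c,c), on(c,d), on(e,d)}
optimal plan length = 3; 3 ≤ 5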